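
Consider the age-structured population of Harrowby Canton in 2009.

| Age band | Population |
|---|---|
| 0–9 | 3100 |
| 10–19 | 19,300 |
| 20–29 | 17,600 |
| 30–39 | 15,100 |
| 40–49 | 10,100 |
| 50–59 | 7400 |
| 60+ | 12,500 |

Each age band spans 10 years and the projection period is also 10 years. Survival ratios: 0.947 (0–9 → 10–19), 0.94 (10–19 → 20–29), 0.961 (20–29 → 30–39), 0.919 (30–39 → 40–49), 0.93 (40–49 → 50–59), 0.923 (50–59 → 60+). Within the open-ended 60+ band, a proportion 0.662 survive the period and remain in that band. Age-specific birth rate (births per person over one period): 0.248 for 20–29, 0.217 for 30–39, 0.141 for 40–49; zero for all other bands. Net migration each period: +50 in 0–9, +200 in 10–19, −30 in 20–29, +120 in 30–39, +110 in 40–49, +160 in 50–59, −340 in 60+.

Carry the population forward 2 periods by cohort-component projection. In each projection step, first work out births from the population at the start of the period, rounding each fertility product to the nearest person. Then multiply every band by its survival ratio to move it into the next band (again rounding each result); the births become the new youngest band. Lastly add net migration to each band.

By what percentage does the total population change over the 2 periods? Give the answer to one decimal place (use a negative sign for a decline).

Let group 1 be 0–9 through group 7 = 60+.
Period 1.
Births: 17600 * 0.248 = 4365, 15100 * 0.217 = 3277, 10100 * 0.141 = 1424 → total 9066
Group 2: 3100 * 0.947 = 2936
Group 3: 19300 * 0.94 = 18142
Group 4: 17600 * 0.961 = 16914
Group 5: 15100 * 0.919 = 13877
Group 6: 10100 * 0.93 = 9393
Group 7: 7400 * 0.923 + 12500 * 0.662 = 6830 + 8275 = 15105
Net migration: Group 1 + 50 → 9116; Group 2 + 200 → 3136; Group 3 − 30 → 18112; Group 4 + 120 → 17034; Group 5 + 110 → 13987; Group 6 + 160 → 9553; Group 7 − 340 → 14765
End of period: [9116, 3136, 18112, 17034, 13987, 9553, 14765]
Period 2.
Births: 18112 * 0.248 = 4492, 17034 * 0.217 = 3696, 13987 * 0.141 = 1972 → total 10160
Group 2: 9116 * 0.947 = 8633
Group 3: 3136 * 0.94 = 2948
Group 4: 18112 * 0.961 = 17406
Group 5: 17034 * 0.919 = 15654
Group 6: 13987 * 0.93 = 13008
Group 7: 9553 * 0.923 + 14765 * 0.662 = 8817 + 9774 = 18591
Net migration: Group 1 + 50 → 10210; Group 2 + 200 → 8833; Group 3 − 30 → 2918; Group 4 + 120 → 17526; Group 5 + 110 → 15764; Group 6 + 160 → 13168; Group 7 − 340 → 18251
End of period: [10210, 8833, 2918, 17526, 15764, 13168, 18251]
Total: 85100 → 86670; change = 1570; percentage change = 1.8%

1.8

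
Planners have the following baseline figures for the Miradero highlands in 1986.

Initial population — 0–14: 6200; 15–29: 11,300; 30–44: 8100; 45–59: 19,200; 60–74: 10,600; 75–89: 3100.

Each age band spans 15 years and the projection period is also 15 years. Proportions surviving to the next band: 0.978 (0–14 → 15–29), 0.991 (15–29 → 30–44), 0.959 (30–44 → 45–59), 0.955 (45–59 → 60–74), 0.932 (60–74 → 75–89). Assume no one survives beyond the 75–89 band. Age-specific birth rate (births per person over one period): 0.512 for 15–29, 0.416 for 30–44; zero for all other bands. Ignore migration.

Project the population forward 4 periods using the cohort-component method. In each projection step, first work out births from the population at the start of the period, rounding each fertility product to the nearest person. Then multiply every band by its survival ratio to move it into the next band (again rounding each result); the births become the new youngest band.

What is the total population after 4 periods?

45605

Call the bands 1 to 6, youngest first.
[period 1]
Births: 11300 * 0.512 = 5786, 8100 * 0.416 = 3370 → 9156
Band 2: 6200 * 0.978 = 6064
Band 3: 11300 * 0.991 = 11198
Band 4: 8100 * 0.959 = 7768
Band 5: 19200 * 0.955 = 18336
Band 6: 10600 * 0.932 = 9879
Giving 9156 / 6064 / 11198 / 7768 / 18336 / 9879.
[period 2]
Births: 6064 * 0.512 = 3105, 11198 * 0.416 = 4658 → 7763
Band 2: 9156 * 0.978 = 8955
Band 3: 6064 * 0.991 = 6009
Band 4: 11198 * 0.959 = 10739
Band 5: 7768 * 0.955 = 7418
Band 6: 18336 * 0.932 = 17089
Giving 7763 / 8955 / 6009 / 10739 / 7418 / 17089.
[period 3]
Births: 8955 * 0.512 = 4585, 6009 * 0.416 = 2500 → 7085
Band 2: 7763 * 0.978 = 7592
Band 3: 8955 * 0.991 = 8874
Band 4: 6009 * 0.959 = 5763
Band 5: 10739 * 0.955 = 10256
Band 6: 7418 * 0.932 = 6914
Giving 7085 / 7592 / 8874 / 5763 / 10256 / 6914.
[period 4]
Births: 7592 * 0.512 = 3887, 8874 * 0.416 = 3692 → 7579
Band 2: 7085 * 0.978 = 6929
Band 3: 7592 * 0.991 = 7524
Band 4: 8874 * 0.959 = 8510
Band 5: 5763 * 0.955 = 5504
Band 6: 10256 * 0.932 = 9559
Giving 7579 / 6929 / 7524 / 8510 / 5504 / 9559.
Total after period 4: 7579 + 6929 + 7524 + 8510 + 5504 + 9559 = 45605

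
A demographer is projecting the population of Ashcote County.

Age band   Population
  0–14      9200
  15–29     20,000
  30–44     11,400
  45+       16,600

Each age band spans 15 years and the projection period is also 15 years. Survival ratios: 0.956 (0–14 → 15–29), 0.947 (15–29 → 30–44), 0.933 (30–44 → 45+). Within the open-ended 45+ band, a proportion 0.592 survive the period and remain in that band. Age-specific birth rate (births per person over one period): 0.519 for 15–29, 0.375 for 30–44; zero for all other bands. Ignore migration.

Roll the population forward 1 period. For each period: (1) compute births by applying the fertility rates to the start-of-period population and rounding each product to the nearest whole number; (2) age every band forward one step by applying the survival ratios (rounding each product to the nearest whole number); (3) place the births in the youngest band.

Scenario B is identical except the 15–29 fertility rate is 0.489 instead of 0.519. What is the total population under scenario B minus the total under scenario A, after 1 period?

— Period 1 —
Births: 20000 × 0.519 = 10380  |  11400 × 0.375 = 4275 → 14655
15–29: 9200 × 0.956 = 8795
30–44: 20000 × 0.947 = 18940
45+: 11400 × 0.933 + 16600 × 0.592 = 10636 + 9827 = 20463
→ [14655, 8795, 18940, 20463]
Scenario A total after 1 period: 62853
Scenario B projection —
— Period 1 —
Births: 20000 × 0.489 = 9780  |  11400 × 0.375 = 4275 → 14055
15–29: 9200 × 0.956 = 8795
30–44: 20000 × 0.947 = 18940
45+: 11400 × 0.933 + 16600 × 0.592 = 10636 + 9827 = 20463
→ [14055, 8795, 18940, 20463]
Scenario B total after 1 period: 62253
Difference B − A = 62253 − 62853 = -600

-600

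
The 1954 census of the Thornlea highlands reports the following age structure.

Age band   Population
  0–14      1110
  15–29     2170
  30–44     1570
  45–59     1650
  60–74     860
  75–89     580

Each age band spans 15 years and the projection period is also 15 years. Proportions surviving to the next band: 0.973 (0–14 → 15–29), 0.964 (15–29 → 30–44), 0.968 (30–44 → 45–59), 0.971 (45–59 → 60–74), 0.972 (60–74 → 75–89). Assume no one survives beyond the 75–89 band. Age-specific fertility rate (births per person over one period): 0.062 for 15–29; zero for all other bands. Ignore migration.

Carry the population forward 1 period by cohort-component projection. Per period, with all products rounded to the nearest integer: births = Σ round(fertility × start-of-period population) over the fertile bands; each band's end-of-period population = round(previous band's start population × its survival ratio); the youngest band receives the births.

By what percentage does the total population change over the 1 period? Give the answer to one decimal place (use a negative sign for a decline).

-8.5

(Groups numbered youngest = 1 to oldest = 6.)
[period 1]
Births: 2170 × 0.062 = 135
Group 2: 1110 × 0.973 = 1080
Group 3: 2170 × 0.964 = 2092
Group 4: 1570 × 0.968 = 1520
Group 5: 1650 × 0.971 = 1602
Group 6: 860 × 0.972 = 836
→ [135, 1080, 2092, 1520, 1602, 836]
Total: 7940 → 7265; change = -675; percentage change = -8.5%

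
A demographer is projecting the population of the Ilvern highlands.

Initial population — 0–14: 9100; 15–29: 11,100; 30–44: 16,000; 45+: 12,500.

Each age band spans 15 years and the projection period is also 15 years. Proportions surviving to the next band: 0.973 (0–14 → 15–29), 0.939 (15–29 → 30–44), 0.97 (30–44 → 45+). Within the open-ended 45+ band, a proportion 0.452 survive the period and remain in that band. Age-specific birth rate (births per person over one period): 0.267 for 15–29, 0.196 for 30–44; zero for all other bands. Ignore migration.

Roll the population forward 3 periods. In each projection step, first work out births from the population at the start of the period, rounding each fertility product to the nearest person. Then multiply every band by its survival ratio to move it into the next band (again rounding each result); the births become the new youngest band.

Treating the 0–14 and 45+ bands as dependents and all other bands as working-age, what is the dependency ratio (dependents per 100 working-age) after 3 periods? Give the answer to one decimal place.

204.6

Let band 1 be 0–14 through band 4 = 45+.
[period 1]
Births: 11100 × 0.267 = 2964, 16000 × 0.196 = 3136 — total 6100
Band 2: 9100 × 0.973 = 8854
Band 3: 11100 × 0.939 = 10423
Band 4: 16000 × 0.97 + 12500 × 0.452 = 15520 + 5650 = 21170
End of period: [6100, 8854, 10423, 21170]
[period 2]
Births: 8854 × 0.267 = 2364, 10423 × 0.196 = 2043 — total 4407
Band 2: 6100 × 0.973 = 5935
Band 3: 8854 × 0.939 = 8314
Band 4: 10423 × 0.97 + 21170 × 0.452 = 10110 + 9569 = 19679
End of period: [4407, 5935, 8314, 19679]
[period 3]
Births: 5935 × 0.267 = 1585, 8314 × 0.196 = 1630 — total 3215
Band 2: 4407 × 0.973 = 4288
Band 3: 5935 × 0.939 = 5573
Band 4: 8314 × 0.97 + 19679 × 0.452 = 8065 + 8895 = 16960
End of period: [3215, 4288, 5573, 16960]
Dependents (band 0–14 + band 45+) = 3215 + 16960 = 20175; working-age = 9861; ratio = 20175/9861 × 100 = 204.6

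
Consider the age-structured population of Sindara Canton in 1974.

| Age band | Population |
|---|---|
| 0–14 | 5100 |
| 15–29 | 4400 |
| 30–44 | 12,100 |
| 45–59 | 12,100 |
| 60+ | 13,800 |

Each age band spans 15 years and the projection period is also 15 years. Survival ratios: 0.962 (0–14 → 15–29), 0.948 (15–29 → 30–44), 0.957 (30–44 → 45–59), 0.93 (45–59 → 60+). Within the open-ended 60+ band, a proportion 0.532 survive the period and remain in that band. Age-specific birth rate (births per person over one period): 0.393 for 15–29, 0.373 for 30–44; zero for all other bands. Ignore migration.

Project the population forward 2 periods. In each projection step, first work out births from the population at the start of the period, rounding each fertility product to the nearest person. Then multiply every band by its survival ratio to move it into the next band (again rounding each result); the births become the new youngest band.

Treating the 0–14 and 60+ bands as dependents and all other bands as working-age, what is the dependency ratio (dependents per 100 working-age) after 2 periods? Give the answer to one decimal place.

Let group 1 be 0–14 through group 5 = 60+.
[period 1]
Births: 4400 × 0.393 = 1729  |  12100 × 0.373 = 4513 — total 6242
Group 2: 5100 × 0.962 = 4906
Group 3: 4400 × 0.948 = 4171
Group 4: 12100 × 0.957 = 11580
Group 5: 12100 × 0.93 + 13800 × 0.532 = 11253 + 7342 = 18595
End of period: [6242, 4906, 4171, 11580, 18595]
[period 2]
Births: 4906 × 0.393 = 1928  |  4171 × 0.373 = 1556 — total 3484
Group 2: 6242 × 0.962 = 6005
Group 3: 4906 × 0.948 = 4651
Group 4: 4171 × 0.957 = 3992
Group 5: 11580 × 0.93 + 18595 × 0.532 = 10769 + 9893 = 20662
End of period: [3484, 6005, 4651, 3992, 20662]
Dependents (band 0–14 + band 60+) = 3484 + 20662 = 24146; working-age = 14648; ratio = 24146/14648 × 100 = 164.8

164.8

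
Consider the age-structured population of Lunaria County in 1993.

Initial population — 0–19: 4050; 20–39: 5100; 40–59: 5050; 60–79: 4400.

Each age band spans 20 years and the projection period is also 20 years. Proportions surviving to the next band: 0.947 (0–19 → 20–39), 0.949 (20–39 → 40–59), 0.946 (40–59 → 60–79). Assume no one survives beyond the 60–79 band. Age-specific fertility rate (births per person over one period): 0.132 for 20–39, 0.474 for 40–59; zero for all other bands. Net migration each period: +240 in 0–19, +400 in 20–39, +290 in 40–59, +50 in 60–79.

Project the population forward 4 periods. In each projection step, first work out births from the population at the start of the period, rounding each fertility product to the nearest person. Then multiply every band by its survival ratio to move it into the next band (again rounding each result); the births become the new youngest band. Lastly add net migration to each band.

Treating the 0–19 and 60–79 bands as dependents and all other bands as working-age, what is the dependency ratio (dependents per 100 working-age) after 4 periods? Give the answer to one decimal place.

90.0

Let group 1 be 0–19 through group 4 = 60–79.
Period 1:
Births: 5100 × 0.132 = 673, 5050 × 0.474 = 2394 — total 3067
Group 2: 4050 × 0.947 = 3835
Group 3: 5100 × 0.949 = 4840
Group 4: 5050 × 0.946 = 4777
Net migration: Group 1 + 240 → 3307; Group 2 + 400 → 4235; Group 3 + 290 → 5130; Group 4 + 50 → 4827
Population now: 0–19=3307, 20–39=4235, 40–59=5130, 60–79=4827
Period 2:
Births: 4235 × 0.132 = 559, 5130 × 0.474 = 2432 — total 2991
Group 2: 3307 × 0.947 = 3132
Group 3: 4235 × 0.949 = 4019
Group 4: 5130 × 0.946 = 4853
Net migration: Group 1 + 240 → 3231; Group 2 + 400 → 3532; Group 3 + 290 → 4309; Group 4 + 50 → 4903
Population now: 0–19=3231, 20–39=3532, 40–59=4309, 60–79=4903
Period 3:
Births: 3532 × 0.132 = 466, 4309 × 0.474 = 2042 — total 2508
Group 2: 3231 × 0.947 = 3060
Group 3: 3532 × 0.949 = 3352
Group 4: 4309 × 0.946 = 4076
Net migration: Group 1 + 240 → 2748; Group 2 + 400 → 3460; Group 3 + 290 → 3642; Group 4 + 50 → 4126
Population now: 0–19=2748, 20–39=3460, 40–59=3642, 60–79=4126
Period 4:
Births: 3460 × 0.132 = 457, 3642 × 0.474 = 1726 — total 2183
Group 2: 2748 × 0.947 = 2602
Group 3: 3460 × 0.949 = 3284
Group 4: 3642 × 0.946 = 3445
Net migration: Group 1 + 240 → 2423; Group 2 + 400 → 3002; Group 3 + 290 → 3574; Group 4 + 50 → 3495
Population now: 0–19=2423, 20–39=3002, 40–59=3574, 60–79=3495
Dependents (band 0–19 + band 60–79) = 2423 + 3495 = 5918; working-age = 6576; ratio = 5918/6576 × 100 = 90.0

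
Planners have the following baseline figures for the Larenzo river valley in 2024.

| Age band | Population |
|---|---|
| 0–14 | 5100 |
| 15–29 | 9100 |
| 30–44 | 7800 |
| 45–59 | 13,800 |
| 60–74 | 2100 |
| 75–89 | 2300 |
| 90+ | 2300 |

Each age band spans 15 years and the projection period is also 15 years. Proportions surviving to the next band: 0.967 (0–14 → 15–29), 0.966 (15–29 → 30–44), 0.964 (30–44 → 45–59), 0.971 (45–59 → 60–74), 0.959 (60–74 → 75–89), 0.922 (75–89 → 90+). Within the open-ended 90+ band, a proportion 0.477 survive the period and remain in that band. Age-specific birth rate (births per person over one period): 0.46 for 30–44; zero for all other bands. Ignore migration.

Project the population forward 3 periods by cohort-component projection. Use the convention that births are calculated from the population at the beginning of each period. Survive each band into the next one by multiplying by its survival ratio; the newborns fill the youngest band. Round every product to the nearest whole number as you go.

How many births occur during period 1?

After projecting period 1:
Births: 7800 × 0.46 = 3588
15–29: 5100 × 0.967 = 4932
30–44: 9100 × 0.966 = 8791
45–59: 7800 × 0.964 = 7519
60–74: 13800 × 0.971 = 13400
75–89: 2100 × 0.959 = 2014
90+: 2300 × 0.922 + 2300 × 0.477 = 2121 + 1097 = 3218
→ [3588, 4932, 8791, 7519, 13400, 2014, 3218]

3588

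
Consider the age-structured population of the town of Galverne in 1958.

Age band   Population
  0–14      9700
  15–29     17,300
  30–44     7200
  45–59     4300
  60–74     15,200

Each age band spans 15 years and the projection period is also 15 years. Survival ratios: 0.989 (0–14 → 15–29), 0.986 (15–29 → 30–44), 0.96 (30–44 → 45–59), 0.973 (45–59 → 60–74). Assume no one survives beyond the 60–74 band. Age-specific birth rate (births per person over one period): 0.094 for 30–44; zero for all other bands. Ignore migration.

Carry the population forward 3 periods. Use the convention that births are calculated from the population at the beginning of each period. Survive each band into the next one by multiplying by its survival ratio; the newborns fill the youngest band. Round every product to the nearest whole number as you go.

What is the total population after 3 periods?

Period 1.
Births: 7200 * 0.094 = 677
15–29: 9700 * 0.989 = 9593
30–44: 17300 * 0.986 = 17058
45–59: 7200 * 0.96 = 6912
60–74: 4300 * 0.973 = 4184
End of period: [677, 9593, 17058, 6912, 4184]
Period 2.
Births: 17058 * 0.094 = 1603
15–29: 677 * 0.989 = 670
30–44: 9593 * 0.986 = 9459
45–59: 17058 * 0.96 = 16376
60–74: 6912 * 0.973 = 6725
End of period: [1603, 670, 9459, 16376, 6725]
Period 3.
Births: 9459 * 0.094 = 889
15–29: 1603 * 0.989 = 1585
30–44: 670 * 0.986 = 661
45–59: 9459 * 0.96 = 9081
60–74: 16376 * 0.973 = 15934
End of period: [889, 1585, 661, 9081, 15934]
Total after period 3: 889 + 1585 + 661 + 9081 + 15934 = 28150

28150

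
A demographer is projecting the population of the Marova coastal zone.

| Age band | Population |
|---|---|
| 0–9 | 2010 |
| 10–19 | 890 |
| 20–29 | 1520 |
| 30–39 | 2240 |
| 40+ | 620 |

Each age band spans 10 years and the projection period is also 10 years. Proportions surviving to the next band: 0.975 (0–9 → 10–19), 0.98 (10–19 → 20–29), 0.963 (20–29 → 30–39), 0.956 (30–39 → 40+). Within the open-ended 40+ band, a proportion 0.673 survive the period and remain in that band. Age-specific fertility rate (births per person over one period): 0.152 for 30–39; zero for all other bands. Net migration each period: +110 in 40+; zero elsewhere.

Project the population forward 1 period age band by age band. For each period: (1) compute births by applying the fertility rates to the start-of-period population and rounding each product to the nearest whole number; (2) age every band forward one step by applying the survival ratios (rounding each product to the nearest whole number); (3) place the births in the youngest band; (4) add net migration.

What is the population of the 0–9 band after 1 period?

340

Numbering the bands 1..5 from youngest to oldest:
After projecting period 1:
Births: 2240 × 0.152 = 340
Band 2: 2010 × 0.975 = 1960
Band 3: 890 × 0.98 = 872
Band 4: 1520 × 0.963 = 1464
Band 5: 2240 × 0.956 + 620 × 0.673 = 2141 + 417 = 2558
Net migration: Band 5 + 110 → 2668
→ [340, 1960, 872, 1464, 2668]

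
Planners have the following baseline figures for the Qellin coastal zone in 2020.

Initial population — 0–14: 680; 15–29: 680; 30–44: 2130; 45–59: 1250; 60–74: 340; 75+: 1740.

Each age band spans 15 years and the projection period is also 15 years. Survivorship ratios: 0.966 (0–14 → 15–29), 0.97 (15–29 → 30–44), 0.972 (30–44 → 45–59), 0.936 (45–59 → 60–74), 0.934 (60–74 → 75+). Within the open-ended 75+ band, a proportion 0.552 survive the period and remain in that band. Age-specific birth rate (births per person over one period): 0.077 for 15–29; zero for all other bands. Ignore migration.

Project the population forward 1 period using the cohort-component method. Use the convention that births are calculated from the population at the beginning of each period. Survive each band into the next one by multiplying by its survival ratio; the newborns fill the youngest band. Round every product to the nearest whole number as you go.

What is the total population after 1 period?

5887

Let band 1 be 0–14 through band 6 = 75+.
Period 1:
Births: 680 * 0.077 = 52
Band 2: 680 * 0.966 = 657
Band 3: 680 * 0.97 = 660
Band 4: 2130 * 0.972 = 2070
Band 5: 1250 * 0.936 = 1170
Band 6: 340 * 0.934 + 1740 * 0.552 = 318 + 960 = 1278
→ [52, 657, 660, 2070, 1170, 1278]
Total after period 1: 52 + 657 + 660 + 2070 + 1170 + 1278 = 5887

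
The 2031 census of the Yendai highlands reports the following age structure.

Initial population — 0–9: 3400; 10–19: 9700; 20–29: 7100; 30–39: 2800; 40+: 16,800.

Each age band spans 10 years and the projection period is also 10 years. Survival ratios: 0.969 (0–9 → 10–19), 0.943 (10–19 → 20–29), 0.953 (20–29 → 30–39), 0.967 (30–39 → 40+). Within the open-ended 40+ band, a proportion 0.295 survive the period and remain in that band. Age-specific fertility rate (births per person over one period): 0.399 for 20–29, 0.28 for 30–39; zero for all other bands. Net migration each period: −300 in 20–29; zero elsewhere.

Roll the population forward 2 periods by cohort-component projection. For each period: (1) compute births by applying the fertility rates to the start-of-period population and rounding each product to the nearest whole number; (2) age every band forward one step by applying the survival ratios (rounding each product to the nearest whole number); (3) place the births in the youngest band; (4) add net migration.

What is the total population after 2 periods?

After projecting period 1:
Births: 7100 × 0.399 = 2833 ; 2800 × 0.28 = 784 → total 3617
10–19: 3400 × 0.969 = 3295
20–29: 9700 × 0.943 = 9147
30–39: 7100 × 0.953 = 6766
40+: 2800 × 0.967 + 16800 × 0.295 = 2708 + 4956 = 7664
Net migration: 20–29 − 300 → 8847
Population now: 0–9=3617, 10–19=3295, 20–29=8847, 30–39=6766, 40+=7664
After projecting period 2:
Births: 8847 × 0.399 = 3530 ; 6766 × 0.28 = 1894 → total 5424
10–19: 3617 × 0.969 = 3505
20–29: 3295 × 0.943 = 3107
30–39: 8847 × 0.953 = 8431
40+: 6766 × 0.967 + 7664 × 0.295 = 6543 + 2261 = 8804
Net migration: 20–29 − 300 → 2807
Population now: 0–9=5424, 10–19=3505, 20–29=2807, 30–39=8431, 40+=8804
Total after period 2: 5424 + 3505 + 2807 + 8431 + 8804 = 28971

28971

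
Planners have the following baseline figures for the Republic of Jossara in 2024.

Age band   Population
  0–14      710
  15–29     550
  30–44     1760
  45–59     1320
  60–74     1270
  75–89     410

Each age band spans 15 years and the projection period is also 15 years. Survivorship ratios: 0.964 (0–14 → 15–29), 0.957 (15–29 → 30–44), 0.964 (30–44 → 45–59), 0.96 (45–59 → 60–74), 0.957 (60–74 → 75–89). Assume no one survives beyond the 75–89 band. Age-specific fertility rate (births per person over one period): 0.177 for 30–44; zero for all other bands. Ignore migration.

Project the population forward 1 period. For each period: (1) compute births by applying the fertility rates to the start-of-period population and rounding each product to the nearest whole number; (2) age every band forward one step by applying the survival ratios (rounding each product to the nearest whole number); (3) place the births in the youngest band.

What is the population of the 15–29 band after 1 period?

Numbering the bands 1..6 from youngest to oldest:
Period 1.
Births: 1760 × 0.177 = 312
Band 2: 710 × 0.964 = 684
Band 3: 550 × 0.957 = 526
Band 4: 1760 × 0.964 = 1697
Band 5: 1320 × 0.96 = 1267
Band 6: 1270 × 0.957 = 1215
Population now: 0–14=312, 15–29=684, 30–44=526, 45–59=1697, 60–74=1267, 75–89=1215

684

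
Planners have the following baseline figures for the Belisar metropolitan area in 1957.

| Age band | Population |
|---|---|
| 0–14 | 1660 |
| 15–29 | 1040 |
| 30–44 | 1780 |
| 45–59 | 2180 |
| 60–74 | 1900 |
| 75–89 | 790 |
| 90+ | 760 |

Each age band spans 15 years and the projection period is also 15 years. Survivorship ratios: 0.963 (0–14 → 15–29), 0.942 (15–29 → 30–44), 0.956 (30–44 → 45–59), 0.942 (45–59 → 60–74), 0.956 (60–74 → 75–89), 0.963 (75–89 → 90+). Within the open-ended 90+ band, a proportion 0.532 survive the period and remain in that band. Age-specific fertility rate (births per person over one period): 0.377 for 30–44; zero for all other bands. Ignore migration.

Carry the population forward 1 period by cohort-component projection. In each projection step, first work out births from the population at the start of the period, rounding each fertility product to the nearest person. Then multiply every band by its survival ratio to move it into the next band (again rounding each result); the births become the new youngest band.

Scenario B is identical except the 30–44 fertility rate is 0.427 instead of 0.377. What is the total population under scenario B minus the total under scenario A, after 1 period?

89

[period 1]
Births: 1780 × 0.377 = 671
15–29: 1660 × 0.963 = 1599
30–44: 1040 × 0.942 = 980
45–59: 1780 × 0.956 = 1702
60–74: 2180 × 0.942 = 2054
75–89: 1900 × 0.956 = 1816
90+: 790 × 0.963 + 760 × 0.532 = 761 + 404 = 1165
Population now: 0–14=671, 15–29=1599, 30–44=980, 45–59=1702, 60–74=2054, 75–89=1816, 90+=1165
Scenario A total after 1 period: 9987
Scenario B projection —
[period 1]
Births: 1780 × 0.427 = 760
15–29: 1660 × 0.963 = 1599
30–44: 1040 × 0.942 = 980
45–59: 1780 × 0.956 = 1702
60–74: 2180 × 0.942 = 2054
75–89: 1900 × 0.956 = 1816
90+: 790 × 0.963 + 760 × 0.532 = 761 + 404 = 1165
Population now: 0–14=760, 15–29=1599, 30–44=980, 45–59=1702, 60–74=2054, 75–89=1816, 90+=1165
Scenario B total after 1 period: 10076
Difference B − A = 10076 − 9987 = 89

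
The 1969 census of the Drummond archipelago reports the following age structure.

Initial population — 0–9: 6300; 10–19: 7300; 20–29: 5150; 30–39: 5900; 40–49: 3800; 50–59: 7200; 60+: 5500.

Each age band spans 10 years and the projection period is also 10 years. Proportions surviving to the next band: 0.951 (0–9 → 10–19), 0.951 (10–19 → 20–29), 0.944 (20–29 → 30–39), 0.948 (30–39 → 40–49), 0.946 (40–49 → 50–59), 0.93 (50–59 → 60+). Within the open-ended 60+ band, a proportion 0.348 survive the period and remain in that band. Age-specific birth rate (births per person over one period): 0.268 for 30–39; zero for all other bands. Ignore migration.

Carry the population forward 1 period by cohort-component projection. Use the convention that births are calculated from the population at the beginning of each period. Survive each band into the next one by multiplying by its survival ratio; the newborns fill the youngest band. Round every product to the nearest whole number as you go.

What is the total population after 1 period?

37174

Call the groups 1 to 7, youngest first.
Period 1:
Births: 5900 × 0.268 = 1581
Group 2: 6300 × 0.951 = 5991
Group 3: 7300 × 0.951 = 6942
Group 4: 5150 × 0.944 = 4862
Group 5: 5900 × 0.948 = 5593
Group 6: 3800 × 0.946 = 3595
Group 7: 7200 × 0.93 + 5500 × 0.348 = 6696 + 1914 = 8610
Population now: 0–9=1581, 10–19=5991, 20–29=6942, 30–39=4862, 40–49=5593, 50–59=3595, 60+=8610
Total after period 1: 1581 + 5991 + 6942 + 4862 + 5593 + 3595 + 8610 = 37174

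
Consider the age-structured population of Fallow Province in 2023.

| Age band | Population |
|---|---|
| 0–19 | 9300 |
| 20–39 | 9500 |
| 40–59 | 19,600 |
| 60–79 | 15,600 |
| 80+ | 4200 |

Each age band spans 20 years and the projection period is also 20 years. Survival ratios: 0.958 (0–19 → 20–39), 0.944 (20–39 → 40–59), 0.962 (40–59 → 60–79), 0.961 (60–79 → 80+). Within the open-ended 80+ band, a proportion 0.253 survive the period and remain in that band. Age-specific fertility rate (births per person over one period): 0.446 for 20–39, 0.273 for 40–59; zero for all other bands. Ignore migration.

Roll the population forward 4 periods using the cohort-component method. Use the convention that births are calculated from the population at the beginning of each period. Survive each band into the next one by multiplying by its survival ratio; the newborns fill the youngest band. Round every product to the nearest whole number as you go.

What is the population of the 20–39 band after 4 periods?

Let band 1 be 0–19 through band 5 = 80+.
— Period 1 —
Births: 9500 × 0.446 = 4237, 19600 × 0.273 = 5351 — total 9588
Band 2: 9300 × 0.958 = 8909
Band 3: 9500 × 0.944 = 8968
Band 4: 19600 × 0.962 = 18855
Band 5: 15600 × 0.961 + 4200 × 0.253 = 14992 + 1063 = 16055
Giving 9588 / 8909 / 8968 / 18855 / 16055.
— Period 2 —
Births: 8909 × 0.446 = 3973, 8968 × 0.273 = 2448 — total 6421
Band 2: 9588 × 0.958 = 9185
Band 3: 8909 × 0.944 = 8410
Band 4: 8968 × 0.962 = 8627
Band 5: 18855 × 0.961 + 16055 × 0.253 = 18120 + 4062 = 22182
Giving 6421 / 9185 / 8410 / 8627 / 22182.
— Period 3 —
Births: 9185 × 0.446 = 4097, 8410 × 0.273 = 2296 — total 6393
Band 2: 6421 × 0.958 = 6151
Band 3: 9185 × 0.944 = 8671
Band 4: 8410 × 0.962 = 8090
Band 5: 8627 × 0.961 + 22182 × 0.253 = 8291 + 5612 = 13903
Giving 6393 / 6151 / 8671 / 8090 / 13903.
— Period 4 —
Births: 6151 × 0.446 = 2743, 8671 × 0.273 = 2367 — total 5110
Band 2: 6393 × 0.958 = 6124
Band 3: 6151 × 0.944 = 5807
Band 4: 8671 × 0.962 = 8342
Band 5: 8090 × 0.961 + 13903 × 0.253 = 7774 + 3517 = 11291
Giving 5110 / 6124 / 5807 / 8342 / 11291.

6124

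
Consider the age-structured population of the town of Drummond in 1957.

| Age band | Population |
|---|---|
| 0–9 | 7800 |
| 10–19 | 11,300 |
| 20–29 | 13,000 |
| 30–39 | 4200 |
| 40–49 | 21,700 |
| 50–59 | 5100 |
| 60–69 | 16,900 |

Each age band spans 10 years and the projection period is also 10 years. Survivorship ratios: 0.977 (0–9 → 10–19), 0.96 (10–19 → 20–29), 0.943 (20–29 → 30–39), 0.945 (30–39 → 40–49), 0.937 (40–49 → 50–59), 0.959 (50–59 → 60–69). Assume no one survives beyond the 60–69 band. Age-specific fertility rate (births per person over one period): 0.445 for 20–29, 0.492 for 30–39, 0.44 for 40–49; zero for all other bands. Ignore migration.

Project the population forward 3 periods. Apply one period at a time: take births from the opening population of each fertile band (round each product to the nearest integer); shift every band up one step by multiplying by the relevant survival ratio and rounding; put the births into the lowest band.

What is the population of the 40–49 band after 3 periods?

9667

Period 1.
Births: 13000 × 0.445 = 5785, 4200 × 0.492 = 2066, 21700 × 0.44 = 9548 → total 17399
10–19: 7800 × 0.977 = 7621
20–29: 11300 × 0.96 = 10848
30–39: 13000 × 0.943 = 12259
40–49: 4200 × 0.945 = 3969
50–59: 21700 × 0.937 = 20333
60–69: 5100 × 0.959 = 4891
Giving 17399 / 7621 / 10848 / 12259 / 3969 / 20333 / 4891.
Period 2.
Births: 10848 × 0.445 = 4827, 12259 × 0.492 = 6031, 3969 × 0.44 = 1746 → total 12604
10–19: 17399 × 0.977 = 16999
20–29: 7621 × 0.96 = 7316
30–39: 10848 × 0.943 = 10230
40–49: 12259 × 0.945 = 11585
50–59: 3969 × 0.937 = 3719
60–69: 20333 × 0.959 = 19499
Giving 12604 / 16999 / 7316 / 10230 / 11585 / 3719 / 19499.
Period 3.
Births: 7316 × 0.445 = 3256, 10230 × 0.492 = 5033, 11585 × 0.44 = 5097 → total 13386
10–19: 12604 × 0.977 = 12314
20–29: 16999 × 0.96 = 16319
30–39: 7316 × 0.943 = 6899
40–49: 10230 × 0.945 = 9667
50–59: 11585 × 0.937 = 10855
60–69: 3719 × 0.959 = 3567
Giving 13386 / 12314 / 16319 / 6899 / 9667 / 10855 / 3567.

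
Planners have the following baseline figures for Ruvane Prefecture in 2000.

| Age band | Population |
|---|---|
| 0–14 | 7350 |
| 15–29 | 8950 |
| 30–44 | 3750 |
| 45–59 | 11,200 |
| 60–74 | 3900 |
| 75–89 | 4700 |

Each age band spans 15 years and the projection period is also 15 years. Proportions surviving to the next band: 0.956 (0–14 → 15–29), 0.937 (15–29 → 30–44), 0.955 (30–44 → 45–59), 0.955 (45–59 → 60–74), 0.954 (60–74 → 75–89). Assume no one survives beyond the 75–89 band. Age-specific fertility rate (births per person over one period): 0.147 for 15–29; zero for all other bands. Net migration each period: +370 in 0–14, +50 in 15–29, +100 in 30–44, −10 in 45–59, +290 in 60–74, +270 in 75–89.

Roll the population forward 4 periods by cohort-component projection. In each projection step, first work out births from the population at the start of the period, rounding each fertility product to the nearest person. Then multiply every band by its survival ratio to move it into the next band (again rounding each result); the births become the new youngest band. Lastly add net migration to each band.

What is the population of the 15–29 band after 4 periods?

637

After projecting period 1:
Births: 8950 * 0.147 = 1316
15–29: 7350 * 0.956 = 7027
30–44: 8950 * 0.937 = 8386
45–59: 3750 * 0.955 = 3581
60–74: 11200 * 0.955 = 10696
75–89: 3900 * 0.954 = 3721
Net migration: 0–14 + 370 → 1686; 15–29 + 50 → 7077; 30–44 + 100 → 8486; 45–59 − 10 → 3571; 60–74 + 290 → 10986; 75–89 + 270 → 3991
→ [1686, 7077, 8486, 3571, 10986, 3991]
After projecting period 2:
Births: 7077 * 0.147 = 1040
15–29: 1686 * 0.956 = 1612
30–44: 7077 * 0.937 = 6631
45–59: 8486 * 0.955 = 8104
60–74: 3571 * 0.955 = 3410
75–89: 10986 * 0.954 = 10481
Net migration: 0–14 + 370 → 1410; 15–29 + 50 → 1662; 30–44 + 100 → 6731; 45–59 − 10 → 8094; 60–74 + 290 → 3700; 75–89 + 270 → 10751
→ [1410, 1662, 6731, 8094, 3700, 10751]
After projecting period 3:
Births: 1662 * 0.147 = 244
15–29: 1410 * 0.956 = 1348
30–44: 1662 * 0.937 = 1557
45–59: 6731 * 0.955 = 6428
60–74: 8094 * 0.955 = 7730
75–89: 3700 * 0.954 = 3530
Net migration: 0–14 + 370 → 614; 15–29 + 50 → 1398; 30–44 + 100 → 1657; 45–59 − 10 → 6418; 60–74 + 290 → 8020; 75–89 + 270 → 3800
→ [614, 1398, 1657, 6418, 8020, 3800]
After projecting period 4:
Births: 1398 * 0.147 = 206
15–29: 614 * 0.956 = 587
30–44: 1398 * 0.937 = 1310
45–59: 1657 * 0.955 = 1582
60–74: 6418 * 0.955 = 6129
75–89: 8020 * 0.954 = 7651
Net migration: 0–14 + 370 → 576; 15–29 + 50 → 637; 30–44 + 100 → 1410; 45–59 − 10 → 1572; 60–74 + 290 → 6419; 75–89 + 270 → 7921
→ [576, 637, 1410, 1572, 6419, 7921]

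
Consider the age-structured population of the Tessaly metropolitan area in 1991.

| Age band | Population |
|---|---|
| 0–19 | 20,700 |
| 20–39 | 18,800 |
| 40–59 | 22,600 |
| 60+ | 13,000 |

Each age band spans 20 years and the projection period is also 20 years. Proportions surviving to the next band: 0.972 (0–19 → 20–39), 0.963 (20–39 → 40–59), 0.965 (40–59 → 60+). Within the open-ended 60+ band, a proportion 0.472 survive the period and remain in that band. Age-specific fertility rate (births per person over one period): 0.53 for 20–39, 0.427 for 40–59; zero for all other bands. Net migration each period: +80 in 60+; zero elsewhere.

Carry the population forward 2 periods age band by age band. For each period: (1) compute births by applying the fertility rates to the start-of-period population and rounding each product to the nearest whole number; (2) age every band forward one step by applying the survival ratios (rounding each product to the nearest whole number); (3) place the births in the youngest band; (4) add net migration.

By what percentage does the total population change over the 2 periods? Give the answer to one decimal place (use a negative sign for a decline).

16.7

After projecting period 1:
Births: 18800 * 0.53 = 9964 ; 22600 * 0.427 = 9650 → 19614
20–39: 20700 * 0.972 = 20120
40–59: 18800 * 0.963 = 18104
60+: 22600 * 0.965 + 13000 * 0.472 = 21809 + 6136 = 27945
Net migration: 60+ + 80 → 28025
Giving 19614 / 20120 / 18104 / 28025.
After projecting period 2:
Births: 20120 * 0.53 = 10664 ; 18104 * 0.427 = 7730 → 18394
20–39: 19614 * 0.972 = 19065
40–59: 20120 * 0.963 = 19376
60+: 18104 * 0.965 + 28025 * 0.472 = 17470 + 13228 = 30698
Net migration: 60+ + 80 → 30778
Giving 18394 / 19065 / 19376 / 30778.
Total: 75100 → 87613; change = 12513; percentage change = 16.7%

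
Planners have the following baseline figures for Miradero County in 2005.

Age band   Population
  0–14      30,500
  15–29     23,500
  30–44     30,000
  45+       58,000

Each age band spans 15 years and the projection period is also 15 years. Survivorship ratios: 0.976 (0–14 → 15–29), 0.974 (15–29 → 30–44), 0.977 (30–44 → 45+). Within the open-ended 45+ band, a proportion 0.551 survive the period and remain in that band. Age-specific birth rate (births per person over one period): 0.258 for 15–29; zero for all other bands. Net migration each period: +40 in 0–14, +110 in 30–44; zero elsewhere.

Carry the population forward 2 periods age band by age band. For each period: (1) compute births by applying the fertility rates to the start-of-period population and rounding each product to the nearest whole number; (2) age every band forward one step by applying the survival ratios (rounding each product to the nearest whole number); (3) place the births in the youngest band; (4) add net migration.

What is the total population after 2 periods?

After projecting period 1:
Births: 23500 × 0.258 = 6063
15–29: 30500 × 0.976 = 29768
30–44: 23500 × 0.974 = 22889
45+: 30000 × 0.977 + 58000 × 0.551 = 29310 + 31958 = 61268
Net migration: 0–14 + 40 → 6103; 30–44 + 110 → 22999
Giving 6103 / 29768 / 22999 / 61268.
After projecting period 2:
Births: 29768 × 0.258 = 7680
15–29: 6103 × 0.976 = 5957
30–44: 29768 × 0.974 = 28994
45+: 22999 × 0.977 + 61268 × 0.551 = 22470 + 33759 = 56229
Net migration: 0–14 + 40 → 7720; 30–44 + 110 → 29104
Giving 7720 / 5957 / 29104 / 56229.
Total after period 2: 7720 + 5957 + 29104 + 56229 = 99010

99010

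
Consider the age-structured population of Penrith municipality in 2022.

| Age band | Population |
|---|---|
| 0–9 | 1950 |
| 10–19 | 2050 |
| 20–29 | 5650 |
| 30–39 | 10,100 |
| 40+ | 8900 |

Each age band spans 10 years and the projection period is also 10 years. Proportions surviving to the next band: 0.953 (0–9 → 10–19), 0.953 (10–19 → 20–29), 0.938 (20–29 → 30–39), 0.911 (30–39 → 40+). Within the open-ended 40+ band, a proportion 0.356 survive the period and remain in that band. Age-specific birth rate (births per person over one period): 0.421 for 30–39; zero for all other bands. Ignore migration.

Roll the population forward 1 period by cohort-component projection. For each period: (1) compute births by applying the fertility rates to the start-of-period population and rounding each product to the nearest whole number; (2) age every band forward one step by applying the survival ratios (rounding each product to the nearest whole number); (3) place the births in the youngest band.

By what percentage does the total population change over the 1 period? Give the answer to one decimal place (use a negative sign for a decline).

Period 1:
Births: 10100 × 0.421 = 4252
10–19: 1950 × 0.953 = 1858
20–29: 2050 × 0.953 = 1954
30–39: 5650 × 0.938 = 5300
40+: 10100 × 0.911 + 8900 × 0.356 = 9201 + 3168 = 12369
Giving 4252 / 1858 / 1954 / 5300 / 12369.
Total: 28650 → 25733; change = -2917; percentage change = -10.2%

-10.2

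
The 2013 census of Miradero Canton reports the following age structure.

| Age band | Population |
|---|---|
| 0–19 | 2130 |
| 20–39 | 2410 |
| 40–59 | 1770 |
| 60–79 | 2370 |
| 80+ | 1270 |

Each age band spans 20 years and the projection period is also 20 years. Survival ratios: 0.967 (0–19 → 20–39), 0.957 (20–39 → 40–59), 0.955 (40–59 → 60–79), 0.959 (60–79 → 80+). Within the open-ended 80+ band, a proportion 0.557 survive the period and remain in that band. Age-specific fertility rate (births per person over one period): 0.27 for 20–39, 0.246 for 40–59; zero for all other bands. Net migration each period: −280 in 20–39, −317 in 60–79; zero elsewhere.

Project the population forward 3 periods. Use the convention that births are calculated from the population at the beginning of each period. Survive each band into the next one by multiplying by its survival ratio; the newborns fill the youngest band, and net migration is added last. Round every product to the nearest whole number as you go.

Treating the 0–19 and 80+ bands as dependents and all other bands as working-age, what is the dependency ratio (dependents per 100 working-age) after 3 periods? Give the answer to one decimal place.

— Period 1 —
Births: 2410 * 0.27 = 651 ; 1770 * 0.246 = 435 — total 1086
20–39: 2130 * 0.967 = 2060
40–59: 2410 * 0.957 = 2306
60–79: 1770 * 0.955 = 1690
80+: 2370 * 0.959 + 1270 * 0.557 = 2273 + 707 = 2980
Net migration: 20–39 − 280 → 1780; 60–79 − 317 → 1373
End of period: [1086, 1780, 2306, 1373, 2980]
— Period 2 —
Births: 1780 * 0.27 = 481 ; 2306 * 0.246 = 567 — total 1048
20–39: 1086 * 0.967 = 1050
40–59: 1780 * 0.957 = 1703
60–79: 2306 * 0.955 = 2202
80+: 1373 * 0.959 + 2980 * 0.557 = 1317 + 1660 = 2977
Net migration: 20–39 − 280 → 770; 60–79 − 317 → 1885
End of period: [1048, 770, 1703, 1885, 2977]
— Period 3 —
Births: 770 * 0.27 = 208 ; 1703 * 0.246 = 419 — total 627
20–39: 1048 * 0.967 = 1013
40–59: 770 * 0.957 = 737
60–79: 1703 * 0.955 = 1626
80+: 1885 * 0.959 + 2977 * 0.557 = 1808 + 1658 = 3466
Net migration: 20–39 − 280 → 733; 60–79 − 317 → 1309
End of period: [627, 733, 737, 1309, 3466]
Dependents (band 0–19 + band 80+) = 627 + 3466 = 4093; working-age = 2779; ratio = 4093/2779 × 100 = 147.3

147.3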